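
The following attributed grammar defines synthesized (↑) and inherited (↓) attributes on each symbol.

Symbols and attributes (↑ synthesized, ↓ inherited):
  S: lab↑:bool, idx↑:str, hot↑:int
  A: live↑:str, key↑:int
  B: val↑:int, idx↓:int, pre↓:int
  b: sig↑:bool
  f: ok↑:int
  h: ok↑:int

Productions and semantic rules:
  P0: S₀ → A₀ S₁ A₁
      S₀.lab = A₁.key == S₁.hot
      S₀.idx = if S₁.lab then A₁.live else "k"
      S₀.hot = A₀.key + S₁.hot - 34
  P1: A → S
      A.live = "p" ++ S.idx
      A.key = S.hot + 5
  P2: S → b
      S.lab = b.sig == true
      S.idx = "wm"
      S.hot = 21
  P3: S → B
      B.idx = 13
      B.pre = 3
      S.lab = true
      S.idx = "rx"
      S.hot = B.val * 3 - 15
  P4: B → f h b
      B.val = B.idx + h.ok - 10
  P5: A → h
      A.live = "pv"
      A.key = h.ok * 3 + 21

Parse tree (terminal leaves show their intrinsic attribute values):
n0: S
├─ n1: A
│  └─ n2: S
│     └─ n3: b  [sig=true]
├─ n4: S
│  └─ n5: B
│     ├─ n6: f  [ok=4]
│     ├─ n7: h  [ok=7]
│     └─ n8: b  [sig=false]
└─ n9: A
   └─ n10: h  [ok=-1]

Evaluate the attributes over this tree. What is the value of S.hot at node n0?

1. n3.sig = true  [terminal]
2. n2.lab = true  [b.sig == true]
3. n2.idx = "wm"  ["wm"]
4. n2.hot = 21  [21]
5. n1.live = "pwm"  ["p" ++ S.idx]
6. n1.key = 26  [S.hot + 5]
7. n5.idx = 13  [13]
8. n5.pre = 3  [3]
9. n6.ok = 4  [terminal]
10. n7.ok = 7  [terminal]
11. n8.sig = false  [terminal]
12. n5.val = 10  [B.idx + h.ok - 10]
13. n4.lab = true  [true]
14. n4.idx = "rx"  ["rx"]
15. n4.hot = 15  [B.val * 3 - 15]
16. n10.ok = -1  [terminal]
17. n9.live = "pv"  ["pv"]
18. n9.key = 18  [h.ok * 3 + 21]
19. n0.lab = false  [A₁.key == S₁.hot]
20. n0.idx = "pv"  [if S₁.lab then A₁.live else "k"]
21. n0.hot = 7  [A₀.key + S₁.hot - 34]

7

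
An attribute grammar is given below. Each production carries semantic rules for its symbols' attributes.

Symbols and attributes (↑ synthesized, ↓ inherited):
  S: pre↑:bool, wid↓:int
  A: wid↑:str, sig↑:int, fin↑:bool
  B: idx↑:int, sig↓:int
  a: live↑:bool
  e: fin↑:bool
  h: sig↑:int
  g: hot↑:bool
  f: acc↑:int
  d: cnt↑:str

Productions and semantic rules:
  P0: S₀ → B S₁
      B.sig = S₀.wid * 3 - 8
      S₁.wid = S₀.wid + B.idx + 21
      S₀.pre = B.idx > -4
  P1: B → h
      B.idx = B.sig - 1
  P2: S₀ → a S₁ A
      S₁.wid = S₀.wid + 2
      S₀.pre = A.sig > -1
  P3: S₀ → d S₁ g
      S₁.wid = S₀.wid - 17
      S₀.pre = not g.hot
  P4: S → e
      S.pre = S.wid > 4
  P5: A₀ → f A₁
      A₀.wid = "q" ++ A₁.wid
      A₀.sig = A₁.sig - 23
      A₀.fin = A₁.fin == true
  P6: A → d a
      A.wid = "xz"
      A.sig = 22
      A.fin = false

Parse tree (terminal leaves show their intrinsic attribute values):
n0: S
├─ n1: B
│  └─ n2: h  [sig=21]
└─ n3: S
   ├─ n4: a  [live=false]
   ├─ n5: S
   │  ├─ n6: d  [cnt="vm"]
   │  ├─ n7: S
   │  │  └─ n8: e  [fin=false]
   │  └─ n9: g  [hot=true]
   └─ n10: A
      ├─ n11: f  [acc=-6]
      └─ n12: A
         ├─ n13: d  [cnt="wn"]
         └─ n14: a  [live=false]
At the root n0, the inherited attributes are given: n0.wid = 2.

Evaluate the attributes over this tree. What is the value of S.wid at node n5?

1. n0.wid = 2  [given at root]
2. n1.sig = -2  [S₀.wid * 3 - 8]
3. n2.sig = 21  [terminal]
4. n1.idx = -3  [B.sig - 1]
5. n3.wid = 20  [S₀.wid + B.idx + 21]
6. n4.live = false  [terminal]
7. n5.wid = 22  [S₀.wid + 2]
8. n6.cnt = "vm"  [terminal]
9. n7.wid = 5  [S₀.wid - 17]
10. n8.fin = false  [terminal]
11. n7.pre = true  [S.wid > 4]
12. n9.hot = true  [terminal]
13. n5.pre = false  [not g.hot]
14. n11.acc = -6  [terminal]
15. n13.cnt = "wn"  [terminal]
16. n14.live = false  [terminal]
17. n12.wid = "xz"  ["xz"]
18. n12.sig = 22  [22]
19. n12.fin = false  [false]
20. n10.wid = "qxz"  ["q" ++ A₁.wid]
21. n10.sig = -1  [A₁.sig - 23]
22. n10.fin = false  [A₁.fin == true]
23. n3.pre = false  [A.sig > -1]
24. n0.pre = true  [B.idx > -4]

22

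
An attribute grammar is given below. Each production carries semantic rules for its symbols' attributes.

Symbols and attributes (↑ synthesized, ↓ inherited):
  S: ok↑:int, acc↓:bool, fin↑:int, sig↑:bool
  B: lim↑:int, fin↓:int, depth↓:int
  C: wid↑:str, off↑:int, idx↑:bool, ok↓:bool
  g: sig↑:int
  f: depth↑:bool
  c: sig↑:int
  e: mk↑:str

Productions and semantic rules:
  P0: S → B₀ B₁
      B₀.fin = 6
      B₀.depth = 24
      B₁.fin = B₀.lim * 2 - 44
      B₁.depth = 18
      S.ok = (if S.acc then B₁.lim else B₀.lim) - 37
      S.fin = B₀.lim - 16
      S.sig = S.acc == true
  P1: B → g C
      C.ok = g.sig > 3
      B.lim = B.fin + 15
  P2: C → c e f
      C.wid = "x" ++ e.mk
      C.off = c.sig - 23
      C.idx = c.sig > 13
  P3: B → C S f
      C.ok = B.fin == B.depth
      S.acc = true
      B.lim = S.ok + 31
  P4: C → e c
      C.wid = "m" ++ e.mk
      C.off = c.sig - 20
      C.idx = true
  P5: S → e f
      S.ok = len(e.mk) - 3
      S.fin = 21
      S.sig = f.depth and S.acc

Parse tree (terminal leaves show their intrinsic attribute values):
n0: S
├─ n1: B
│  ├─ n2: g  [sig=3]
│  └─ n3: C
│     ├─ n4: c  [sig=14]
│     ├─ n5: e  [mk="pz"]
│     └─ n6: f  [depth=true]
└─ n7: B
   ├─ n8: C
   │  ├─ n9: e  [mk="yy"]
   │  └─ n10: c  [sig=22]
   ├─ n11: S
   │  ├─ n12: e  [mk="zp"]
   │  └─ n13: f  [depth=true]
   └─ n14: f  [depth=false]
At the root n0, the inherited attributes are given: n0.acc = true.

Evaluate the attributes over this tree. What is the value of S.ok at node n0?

-7

1. n0.acc = true  [given at root]
2. n1.fin = 6  [6]
3. n1.depth = 24  [24]
4. n2.sig = 3  [terminal]
5. n3.ok = false  [g.sig > 3]
6. n4.sig = 14  [terminal]
7. n5.mk = "pz"  [terminal]
8. n6.depth = true  [terminal]
9. n3.wid = "xpz"  ["x" ++ e.mk]
10. n3.off = -9  [c.sig - 23]
11. n3.idx = true  [c.sig > 13]
12. n1.lim = 21  [B.fin + 15]
13. n7.fin = -2  [B₀.lim * 2 - 44]
14. n7.depth = 18  [18]
15. n8.ok = false  [B.fin == B.depth]
16. n9.mk = "yy"  [terminal]
17. n10.sig = 22  [terminal]
18. n8.wid = "myy"  ["m" ++ e.mk]
19. n8.off = 2  [c.sig - 20]
20. n8.idx = true  [true]
21. n11.acc = true  [true]
22. n12.mk = "zp"  [terminal]
23. n13.depth = true  [terminal]
24. n11.ok = -1  [len(e.mk) - 3]
25. n11.fin = 21  [21]
26. n11.sig = true  [f.depth and S.acc]
27. n14.depth = false  [terminal]
28. n7.lim = 30  [S.ok + 31]
29. n0.ok = -7  [(if S.acc then B₁.lim else B₀.lim) - 37]
30. n0.fin = 5  [B₀.lim - 16]
31. n0.sig = true  [S.acc == true]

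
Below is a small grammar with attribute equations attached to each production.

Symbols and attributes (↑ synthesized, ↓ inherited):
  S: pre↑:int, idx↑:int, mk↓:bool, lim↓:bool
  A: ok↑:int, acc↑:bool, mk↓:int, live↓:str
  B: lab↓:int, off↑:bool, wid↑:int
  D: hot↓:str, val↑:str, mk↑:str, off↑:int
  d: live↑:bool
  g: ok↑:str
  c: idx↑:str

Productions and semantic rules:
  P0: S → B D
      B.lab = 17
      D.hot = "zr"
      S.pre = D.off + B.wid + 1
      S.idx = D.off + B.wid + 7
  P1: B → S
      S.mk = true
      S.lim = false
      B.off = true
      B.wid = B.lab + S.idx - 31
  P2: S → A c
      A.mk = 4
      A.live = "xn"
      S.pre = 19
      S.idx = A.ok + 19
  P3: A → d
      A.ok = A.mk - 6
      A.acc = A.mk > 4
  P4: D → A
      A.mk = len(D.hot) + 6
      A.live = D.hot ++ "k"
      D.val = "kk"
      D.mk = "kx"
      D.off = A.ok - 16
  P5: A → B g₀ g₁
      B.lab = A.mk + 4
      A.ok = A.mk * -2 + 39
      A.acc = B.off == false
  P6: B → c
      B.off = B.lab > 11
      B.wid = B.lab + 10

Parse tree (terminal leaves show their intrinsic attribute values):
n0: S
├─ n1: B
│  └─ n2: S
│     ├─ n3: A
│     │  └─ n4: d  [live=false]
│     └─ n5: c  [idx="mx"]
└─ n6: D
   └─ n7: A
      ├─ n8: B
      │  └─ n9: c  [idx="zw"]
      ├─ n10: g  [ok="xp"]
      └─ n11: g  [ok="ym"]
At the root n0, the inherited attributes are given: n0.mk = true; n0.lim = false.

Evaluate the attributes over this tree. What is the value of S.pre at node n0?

11

1. n0.mk = true  [given at root]
2. n0.lim = false  [given at root]
3. n1.lab = 17  [17]
4. n2.mk = true  [true]
5. n2.lim = false  [false]
6. n3.mk = 4  [4]
7. n3.live = "xn"  ["xn"]
8. n4.live = false  [terminal]
9. n3.ok = -2  [A.mk - 6]
10. n3.acc = false  [A.mk > 4]
11. n5.idx = "mx"  [terminal]
12. n2.pre = 19  [19]
13. n2.idx = 17  [A.ok + 19]
14. n1.off = true  [true]
15. n1.wid = 3  [B.lab + S.idx - 31]
16. n6.hot = "zr"  ["zr"]
17. n7.mk = 8  [len(D.hot) + 6]
18. n7.live = "zrk"  [D.hot ++ "k"]
19. n8.lab = 12  [A.mk + 4]
20. n9.idx = "zw"  [terminal]
21. n8.off = true  [B.lab > 11]
22. n8.wid = 22  [B.lab + 10]
23. n10.ok = "xp"  [terminal]
24. n11.ok = "ym"  [terminal]
25. n7.ok = 23  [A.mk * -2 + 39]
26. n7.acc = false  [B.off == false]
27. n6.val = "kk"  ["kk"]
28. n6.mk = "kx"  ["kx"]
29. n6.off = 7  [A.ok - 16]
30. n0.pre = 11  [D.off + B.wid + 1]
31. n0.idx = 17  [D.off + B.wid + 7]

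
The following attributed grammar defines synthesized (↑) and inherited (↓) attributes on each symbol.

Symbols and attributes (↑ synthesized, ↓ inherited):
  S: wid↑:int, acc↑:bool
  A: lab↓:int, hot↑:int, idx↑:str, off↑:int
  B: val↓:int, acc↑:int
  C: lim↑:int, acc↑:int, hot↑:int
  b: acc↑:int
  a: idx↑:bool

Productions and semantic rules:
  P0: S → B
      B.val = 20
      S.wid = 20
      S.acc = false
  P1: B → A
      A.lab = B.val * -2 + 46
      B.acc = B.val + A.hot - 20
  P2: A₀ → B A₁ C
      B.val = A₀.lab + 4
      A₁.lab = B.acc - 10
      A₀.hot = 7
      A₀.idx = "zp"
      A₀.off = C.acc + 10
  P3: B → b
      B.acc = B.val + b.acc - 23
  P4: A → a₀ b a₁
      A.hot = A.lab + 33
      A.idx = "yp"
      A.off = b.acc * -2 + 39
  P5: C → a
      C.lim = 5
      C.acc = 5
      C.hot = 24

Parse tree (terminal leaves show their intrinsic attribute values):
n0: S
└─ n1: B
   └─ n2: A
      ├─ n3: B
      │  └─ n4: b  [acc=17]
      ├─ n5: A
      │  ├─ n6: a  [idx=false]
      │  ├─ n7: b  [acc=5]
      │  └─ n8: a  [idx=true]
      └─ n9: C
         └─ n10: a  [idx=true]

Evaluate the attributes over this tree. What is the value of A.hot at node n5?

1. n1.val = 20  [20]
2. n2.lab = 6  [B.val * -2 + 46]
3. n3.val = 10  [A₀.lab + 4]
4. n4.acc = 17  [terminal]
5. n3.acc = 4  [B.val + b.acc - 23]
6. n5.lab = -6  [B.acc - 10]
7. n6.idx = false  [terminal]
8. n7.acc = 5  [terminal]
9. n8.idx = true  [terminal]
10. n5.hot = 27  [A.lab + 33]
11. n5.idx = "yp"  ["yp"]
12. n5.off = 29  [b.acc * -2 + 39]
13. n10.idx = true  [terminal]
14. n9.lim = 5  [5]
15. n9.acc = 5  [5]
16. n9.hot = 24  [24]
17. n2.hot = 7  [7]
18. n2.idx = "zp"  ["zp"]
19. n2.off = 15  [C.acc + 10]
20. n1.acc = 7  [B.val + A.hot - 20]
21. n0.wid = 20  [20]
22. n0.acc = false  [false]

27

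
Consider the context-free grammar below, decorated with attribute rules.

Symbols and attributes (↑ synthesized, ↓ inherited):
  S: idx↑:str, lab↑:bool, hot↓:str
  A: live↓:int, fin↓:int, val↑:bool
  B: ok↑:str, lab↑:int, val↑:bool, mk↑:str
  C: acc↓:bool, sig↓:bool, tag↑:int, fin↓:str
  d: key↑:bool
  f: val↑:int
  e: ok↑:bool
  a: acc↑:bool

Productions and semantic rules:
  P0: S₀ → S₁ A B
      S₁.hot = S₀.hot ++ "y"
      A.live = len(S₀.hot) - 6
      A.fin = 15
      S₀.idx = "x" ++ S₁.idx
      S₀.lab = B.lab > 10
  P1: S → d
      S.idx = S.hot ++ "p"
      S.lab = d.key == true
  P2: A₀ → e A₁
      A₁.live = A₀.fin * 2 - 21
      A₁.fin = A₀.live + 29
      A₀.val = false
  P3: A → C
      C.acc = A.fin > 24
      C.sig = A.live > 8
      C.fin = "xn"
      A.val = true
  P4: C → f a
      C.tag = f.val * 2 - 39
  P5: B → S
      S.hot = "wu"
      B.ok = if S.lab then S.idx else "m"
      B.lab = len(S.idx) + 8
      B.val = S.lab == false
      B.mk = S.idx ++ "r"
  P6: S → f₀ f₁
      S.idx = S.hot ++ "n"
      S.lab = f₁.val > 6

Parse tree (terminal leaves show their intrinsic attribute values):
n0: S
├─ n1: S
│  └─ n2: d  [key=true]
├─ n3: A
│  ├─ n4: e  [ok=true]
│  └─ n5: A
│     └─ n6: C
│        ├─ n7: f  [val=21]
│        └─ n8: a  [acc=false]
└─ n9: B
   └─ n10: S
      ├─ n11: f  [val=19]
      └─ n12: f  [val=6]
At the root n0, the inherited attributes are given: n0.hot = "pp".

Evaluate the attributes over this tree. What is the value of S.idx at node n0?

"xppyp"

1. n0.hot = "pp"  [given at root]
2. n1.hot = "ppy"  [S₀.hot ++ "y"]
3. n2.key = true  [terminal]
4. n1.idx = "ppyp"  [S.hot ++ "p"]
5. n1.lab = true  [d.key == true]
6. n3.live = -4  [len(S₀.hot) - 6]
7. n3.fin = 15  [15]
8. n4.ok = true  [terminal]
9. n5.live = 9  [A₀.fin * 2 - 21]
10. n5.fin = 25  [A₀.live + 29]
11. n6.acc = true  [A.fin > 24]
12. n6.sig = true  [A.live > 8]
13. n6.fin = "xn"  ["xn"]
14. n7.val = 21  [terminal]
15. n8.acc = false  [terminal]
16. n6.tag = 3  [f.val * 2 - 39]
17. n5.val = true  [true]
18. n3.val = false  [false]
19. n10.hot = "wu"  ["wu"]
20. n11.val = 19  [terminal]
21. n12.val = 6  [terminal]
22. n10.idx = "wun"  [S.hot ++ "n"]
23. n10.lab = false  [f₁.val > 6]
24. n9.ok = "m"  [if S.lab then S.idx else "m"]
25. n9.lab = 11  [len(S.idx) + 8]
26. n9.val = true  [S.lab == false]
27. n9.mk = "wunr"  [S.idx ++ "r"]
28. n0.idx = "xppyp"  ["x" ++ S₁.idx]
29. n0.lab = true  [B.lab > 10]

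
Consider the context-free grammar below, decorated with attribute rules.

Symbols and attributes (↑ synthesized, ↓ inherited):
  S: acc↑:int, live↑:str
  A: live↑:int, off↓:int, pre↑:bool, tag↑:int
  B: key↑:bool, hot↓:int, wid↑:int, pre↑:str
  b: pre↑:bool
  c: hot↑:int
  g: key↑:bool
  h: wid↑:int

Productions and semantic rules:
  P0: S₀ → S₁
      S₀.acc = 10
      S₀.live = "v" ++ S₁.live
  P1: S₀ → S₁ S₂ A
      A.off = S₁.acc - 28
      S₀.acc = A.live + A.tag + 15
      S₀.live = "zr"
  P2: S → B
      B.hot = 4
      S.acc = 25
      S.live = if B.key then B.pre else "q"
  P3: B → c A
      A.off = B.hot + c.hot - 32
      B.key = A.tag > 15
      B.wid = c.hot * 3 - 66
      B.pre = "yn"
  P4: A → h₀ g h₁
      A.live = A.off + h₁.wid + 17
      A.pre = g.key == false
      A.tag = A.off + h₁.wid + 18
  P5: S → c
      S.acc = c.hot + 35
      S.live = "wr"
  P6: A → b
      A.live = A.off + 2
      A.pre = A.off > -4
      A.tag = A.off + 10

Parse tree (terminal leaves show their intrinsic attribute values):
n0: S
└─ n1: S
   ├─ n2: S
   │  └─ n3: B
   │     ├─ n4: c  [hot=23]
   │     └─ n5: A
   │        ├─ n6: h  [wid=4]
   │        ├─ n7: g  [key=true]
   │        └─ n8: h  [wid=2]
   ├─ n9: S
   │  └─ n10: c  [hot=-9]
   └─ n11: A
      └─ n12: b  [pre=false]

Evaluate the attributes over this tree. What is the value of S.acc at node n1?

1. n3.hot = 4  [4]
2. n4.hot = 23  [terminal]
3. n5.off = -5  [B.hot + c.hot - 32]
4. n6.wid = 4  [terminal]
5. n7.key = true  [terminal]
6. n8.wid = 2  [terminal]
7. n5.live = 14  [A.off + h₁.wid + 17]
8. n5.pre = false  [g.key == false]
9. n5.tag = 15  [A.off + h₁.wid + 18]
10. n3.key = false  [A.tag > 15]
11. n3.wid = 3  [c.hot * 3 - 66]
12. n3.pre = "yn"  ["yn"]
13. n2.acc = 25  [25]
14. n2.live = "q"  [if B.key then B.pre else "q"]
15. n10.hot = -9  [terminal]
16. n9.acc = 26  [c.hot + 35]
17. n9.live = "wr"  ["wr"]
18. n11.off = -3  [S₁.acc - 28]
19. n12.pre = false  [terminal]
20. n11.live = -1  [A.off + 2]
21. n11.pre = true  [A.off > -4]
22. n11.tag = 7  [A.off + 10]
23. n1.acc = 21  [A.live + A.tag + 15]
24. n1.live = "zr"  ["zr"]
25. n0.acc = 10  [10]
26. n0.live = "vzr"  ["v" ++ S₁.live]

21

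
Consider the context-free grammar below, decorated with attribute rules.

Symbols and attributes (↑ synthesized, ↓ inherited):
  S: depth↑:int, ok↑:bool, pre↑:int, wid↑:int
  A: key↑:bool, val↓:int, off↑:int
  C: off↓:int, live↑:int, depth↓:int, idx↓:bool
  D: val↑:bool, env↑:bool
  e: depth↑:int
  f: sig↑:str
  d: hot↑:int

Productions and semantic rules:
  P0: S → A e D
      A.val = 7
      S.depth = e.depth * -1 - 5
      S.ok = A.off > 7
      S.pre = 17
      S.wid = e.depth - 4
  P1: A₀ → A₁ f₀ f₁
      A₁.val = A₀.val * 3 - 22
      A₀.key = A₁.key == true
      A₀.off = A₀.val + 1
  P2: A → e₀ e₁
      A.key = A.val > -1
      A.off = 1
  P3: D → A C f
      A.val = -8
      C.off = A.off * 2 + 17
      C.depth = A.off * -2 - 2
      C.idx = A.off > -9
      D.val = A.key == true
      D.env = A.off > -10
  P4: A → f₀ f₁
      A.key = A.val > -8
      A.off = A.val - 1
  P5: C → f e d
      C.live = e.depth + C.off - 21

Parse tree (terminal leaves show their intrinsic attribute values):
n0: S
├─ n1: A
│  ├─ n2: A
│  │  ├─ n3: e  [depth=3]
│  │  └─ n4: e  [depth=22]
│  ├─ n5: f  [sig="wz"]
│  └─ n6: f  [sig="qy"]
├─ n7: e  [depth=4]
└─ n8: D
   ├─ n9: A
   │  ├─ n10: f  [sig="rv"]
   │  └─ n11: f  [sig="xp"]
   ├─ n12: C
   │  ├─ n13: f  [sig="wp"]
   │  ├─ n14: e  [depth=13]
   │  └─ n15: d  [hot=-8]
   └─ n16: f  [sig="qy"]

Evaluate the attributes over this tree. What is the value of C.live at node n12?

-9

1. n1.val = 7  [7]
2. n2.val = -1  [A₀.val * 3 - 22]
3. n3.depth = 3  [terminal]
4. n4.depth = 22  [terminal]
5. n2.key = false  [A.val > -1]
6. n2.off = 1  [1]
7. n5.sig = "wz"  [terminal]
8. n6.sig = "qy"  [terminal]
9. n1.key = false  [A₁.key == true]
10. n1.off = 8  [A₀.val + 1]
11. n7.depth = 4  [terminal]
12. n9.val = -8  [-8]
13. n10.sig = "rv"  [terminal]
14. n11.sig = "xp"  [terminal]
15. n9.key = false  [A.val > -8]
16. n9.off = -9  [A.val - 1]
17. n12.off = -1  [A.off * 2 + 17]
18. n12.depth = 16  [A.off * -2 - 2]
19. n12.idx = false  [A.off > -9]
20. n13.sig = "wp"  [terminal]
21. n14.depth = 13  [terminal]
22. n15.hot = -8  [terminal]
23. n12.live = -9  [e.depth + C.off - 21]
24. n16.sig = "qy"  [terminal]
25. n8.val = false  [A.key == true]
26. n8.env = true  [A.off > -10]
27. n0.depth = -9  [e.depth * -1 - 5]
28. n0.ok = true  [A.off > 7]
29. n0.pre = 17  [17]
30. n0.wid = 0  [e.depth - 4]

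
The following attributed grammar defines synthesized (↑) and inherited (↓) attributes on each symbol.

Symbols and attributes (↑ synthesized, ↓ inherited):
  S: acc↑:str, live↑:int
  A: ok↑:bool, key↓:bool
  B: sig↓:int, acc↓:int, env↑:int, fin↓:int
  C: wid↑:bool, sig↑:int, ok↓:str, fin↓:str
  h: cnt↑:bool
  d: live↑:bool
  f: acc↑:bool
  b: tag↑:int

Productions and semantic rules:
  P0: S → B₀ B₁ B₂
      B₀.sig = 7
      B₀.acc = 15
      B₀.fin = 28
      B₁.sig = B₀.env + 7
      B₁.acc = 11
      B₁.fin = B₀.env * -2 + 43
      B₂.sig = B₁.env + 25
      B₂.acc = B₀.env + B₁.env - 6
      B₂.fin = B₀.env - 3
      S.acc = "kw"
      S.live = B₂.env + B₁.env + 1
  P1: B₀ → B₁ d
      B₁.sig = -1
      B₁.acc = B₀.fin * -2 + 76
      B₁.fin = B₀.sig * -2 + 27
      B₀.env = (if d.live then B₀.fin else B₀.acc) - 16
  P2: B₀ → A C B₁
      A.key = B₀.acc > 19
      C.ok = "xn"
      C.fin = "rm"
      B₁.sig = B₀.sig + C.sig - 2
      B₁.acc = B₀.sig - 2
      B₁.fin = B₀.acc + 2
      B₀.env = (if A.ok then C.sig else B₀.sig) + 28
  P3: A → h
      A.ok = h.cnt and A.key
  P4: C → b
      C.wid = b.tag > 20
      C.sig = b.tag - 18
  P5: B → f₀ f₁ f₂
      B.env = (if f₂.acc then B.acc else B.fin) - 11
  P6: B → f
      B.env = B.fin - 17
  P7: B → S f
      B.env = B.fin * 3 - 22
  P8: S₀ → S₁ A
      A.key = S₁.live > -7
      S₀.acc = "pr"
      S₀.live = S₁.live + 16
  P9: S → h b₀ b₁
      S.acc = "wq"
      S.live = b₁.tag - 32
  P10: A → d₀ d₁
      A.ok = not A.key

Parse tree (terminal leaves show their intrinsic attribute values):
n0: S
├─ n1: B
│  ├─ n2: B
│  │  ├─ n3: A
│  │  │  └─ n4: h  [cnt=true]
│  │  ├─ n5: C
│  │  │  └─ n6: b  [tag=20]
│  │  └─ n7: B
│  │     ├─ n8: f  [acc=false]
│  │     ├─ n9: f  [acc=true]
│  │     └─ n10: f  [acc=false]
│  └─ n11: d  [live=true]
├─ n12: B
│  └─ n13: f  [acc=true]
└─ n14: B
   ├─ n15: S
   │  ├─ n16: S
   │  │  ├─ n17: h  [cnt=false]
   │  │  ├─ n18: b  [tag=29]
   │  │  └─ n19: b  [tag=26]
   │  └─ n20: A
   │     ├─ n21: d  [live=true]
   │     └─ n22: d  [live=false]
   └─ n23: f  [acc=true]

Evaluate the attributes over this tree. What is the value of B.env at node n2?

30

1. n1.sig = 7  [7]
2. n1.acc = 15  [15]
3. n1.fin = 28  [28]
4. n2.sig = -1  [-1]
5. n2.acc = 20  [B₀.fin * -2 + 76]
6. n2.fin = 13  [B₀.sig * -2 + 27]
7. n3.key = true  [B₀.acc > 19]
8. n4.cnt = true  [terminal]
9. n3.ok = true  [h.cnt and A.key]
10. n5.ok = "xn"  ["xn"]
11. n5.fin = "rm"  ["rm"]
12. n6.tag = 20  [terminal]
13. n5.wid = false  [b.tag > 20]
14. n5.sig = 2  [b.tag - 18]
15. n7.sig = -1  [B₀.sig + C.sig - 2]
16. n7.acc = -3  [B₀.sig - 2]
17. n7.fin = 22  [B₀.acc + 2]
18. n8.acc = false  [terminal]
19. n9.acc = true  [terminal]
20. n10.acc = false  [terminal]
21. n7.env = 11  [(if f₂.acc then B.acc else B.fin) - 11]
22. n2.env = 30  [(if A.ok then C.sig else B₀.sig) + 28]
23. n11.live = true  [terminal]
24. n1.env = 12  [(if d.live then B₀.fin else B₀.acc) - 16]
25. n12.sig = 19  [B₀.env + 7]
26. n12.acc = 11  [11]
27. n12.fin = 19  [B₀.env * -2 + 43]
28. n13.acc = true  [terminal]
29. n12.env = 2  [B.fin - 17]
30. n14.sig = 27  [B₁.env + 25]
31. n14.acc = 8  [B₀.env + B₁.env - 6]
32. n14.fin = 9  [B₀.env - 3]
33. n17.cnt = false  [terminal]
34. n18.tag = 29  [terminal]
35. n19.tag = 26  [terminal]
36. n16.acc = "wq"  ["wq"]
37. n16.live = -6  [b₁.tag - 32]
38. n20.key = true  [S₁.live > -7]
39. n21.live = true  [terminal]
40. n22.live = false  [terminal]
41. n20.ok = false  [not A.key]
42. n15.acc = "pr"  ["pr"]
43. n15.live = 10  [S₁.live + 16]
44. n23.acc = true  [terminal]
45. n14.env = 5  [B.fin * 3 - 22]
46. n0.acc = "kw"  ["kw"]
47. n0.live = 8  [B₂.env + B₁.env + 1]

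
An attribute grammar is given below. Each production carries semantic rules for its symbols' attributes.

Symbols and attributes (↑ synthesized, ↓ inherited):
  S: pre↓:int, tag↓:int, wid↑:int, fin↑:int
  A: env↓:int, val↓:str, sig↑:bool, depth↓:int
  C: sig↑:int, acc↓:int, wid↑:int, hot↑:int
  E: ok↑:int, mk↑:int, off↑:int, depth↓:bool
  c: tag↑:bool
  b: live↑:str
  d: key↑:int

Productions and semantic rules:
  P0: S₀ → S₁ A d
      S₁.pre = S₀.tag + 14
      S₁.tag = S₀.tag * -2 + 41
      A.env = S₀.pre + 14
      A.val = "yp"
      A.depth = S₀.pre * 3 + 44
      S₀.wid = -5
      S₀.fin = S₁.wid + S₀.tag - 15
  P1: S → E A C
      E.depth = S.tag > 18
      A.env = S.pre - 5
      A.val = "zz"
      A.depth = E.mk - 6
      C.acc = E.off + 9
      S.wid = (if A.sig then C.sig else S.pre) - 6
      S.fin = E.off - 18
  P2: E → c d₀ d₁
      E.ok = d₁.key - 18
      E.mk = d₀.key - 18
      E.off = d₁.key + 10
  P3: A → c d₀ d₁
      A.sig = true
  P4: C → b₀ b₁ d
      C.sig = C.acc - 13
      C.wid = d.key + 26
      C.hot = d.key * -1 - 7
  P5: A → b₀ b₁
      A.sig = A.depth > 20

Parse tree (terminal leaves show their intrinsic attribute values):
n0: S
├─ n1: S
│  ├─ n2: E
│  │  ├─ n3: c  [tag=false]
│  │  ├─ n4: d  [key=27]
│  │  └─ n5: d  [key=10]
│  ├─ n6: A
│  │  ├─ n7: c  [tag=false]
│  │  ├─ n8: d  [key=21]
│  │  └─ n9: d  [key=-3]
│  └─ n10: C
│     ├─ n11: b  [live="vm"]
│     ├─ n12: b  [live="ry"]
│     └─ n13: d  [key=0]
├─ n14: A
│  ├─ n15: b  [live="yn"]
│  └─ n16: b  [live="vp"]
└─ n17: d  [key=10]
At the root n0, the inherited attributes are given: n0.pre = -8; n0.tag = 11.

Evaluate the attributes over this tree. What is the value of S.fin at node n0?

6

1. n0.pre = -8  [given at root]
2. n0.tag = 11  [given at root]
3. n1.pre = 25  [S₀.tag + 14]
4. n1.tag = 19  [S₀.tag * -2 + 41]
5. n2.depth = true  [S.tag > 18]
6. n3.tag = false  [terminal]
7. n4.key = 27  [terminal]
8. n5.key = 10  [terminal]
9. n2.ok = -8  [d₁.key - 18]
10. n2.mk = 9  [d₀.key - 18]
11. n2.off = 20  [d₁.key + 10]
12. n6.env = 20  [S.pre - 5]
13. n6.val = "zz"  ["zz"]
14. n6.depth = 3  [E.mk - 6]
15. n7.tag = false  [terminal]
16. n8.key = 21  [terminal]
17. n9.key = -3  [terminal]
18. n6.sig = true  [true]
19. n10.acc = 29  [E.off + 9]
20. n11.live = "vm"  [terminal]
21. n12.live = "ry"  [terminal]
22. n13.key = 0  [terminal]
23. n10.sig = 16  [C.acc - 13]
24. n10.wid = 26  [d.key + 26]
25. n10.hot = -7  [d.key * -1 - 7]
26. n1.wid = 10  [(if A.sig then C.sig else S.pre) - 6]
27. n1.fin = 2  [E.off - 18]
28. n14.env = 6  [S₀.pre + 14]
29. n14.val = "yp"  ["yp"]
30. n14.depth = 20  [S₀.pre * 3 + 44]
31. n15.live = "yn"  [terminal]
32. n16.live = "vp"  [terminal]
33. n14.sig = false  [A.depth > 20]
34. n17.key = 10  [terminal]
35. n0.wid = -5  [-5]
36. n0.fin = 6  [S₁.wid + S₀.tag - 15]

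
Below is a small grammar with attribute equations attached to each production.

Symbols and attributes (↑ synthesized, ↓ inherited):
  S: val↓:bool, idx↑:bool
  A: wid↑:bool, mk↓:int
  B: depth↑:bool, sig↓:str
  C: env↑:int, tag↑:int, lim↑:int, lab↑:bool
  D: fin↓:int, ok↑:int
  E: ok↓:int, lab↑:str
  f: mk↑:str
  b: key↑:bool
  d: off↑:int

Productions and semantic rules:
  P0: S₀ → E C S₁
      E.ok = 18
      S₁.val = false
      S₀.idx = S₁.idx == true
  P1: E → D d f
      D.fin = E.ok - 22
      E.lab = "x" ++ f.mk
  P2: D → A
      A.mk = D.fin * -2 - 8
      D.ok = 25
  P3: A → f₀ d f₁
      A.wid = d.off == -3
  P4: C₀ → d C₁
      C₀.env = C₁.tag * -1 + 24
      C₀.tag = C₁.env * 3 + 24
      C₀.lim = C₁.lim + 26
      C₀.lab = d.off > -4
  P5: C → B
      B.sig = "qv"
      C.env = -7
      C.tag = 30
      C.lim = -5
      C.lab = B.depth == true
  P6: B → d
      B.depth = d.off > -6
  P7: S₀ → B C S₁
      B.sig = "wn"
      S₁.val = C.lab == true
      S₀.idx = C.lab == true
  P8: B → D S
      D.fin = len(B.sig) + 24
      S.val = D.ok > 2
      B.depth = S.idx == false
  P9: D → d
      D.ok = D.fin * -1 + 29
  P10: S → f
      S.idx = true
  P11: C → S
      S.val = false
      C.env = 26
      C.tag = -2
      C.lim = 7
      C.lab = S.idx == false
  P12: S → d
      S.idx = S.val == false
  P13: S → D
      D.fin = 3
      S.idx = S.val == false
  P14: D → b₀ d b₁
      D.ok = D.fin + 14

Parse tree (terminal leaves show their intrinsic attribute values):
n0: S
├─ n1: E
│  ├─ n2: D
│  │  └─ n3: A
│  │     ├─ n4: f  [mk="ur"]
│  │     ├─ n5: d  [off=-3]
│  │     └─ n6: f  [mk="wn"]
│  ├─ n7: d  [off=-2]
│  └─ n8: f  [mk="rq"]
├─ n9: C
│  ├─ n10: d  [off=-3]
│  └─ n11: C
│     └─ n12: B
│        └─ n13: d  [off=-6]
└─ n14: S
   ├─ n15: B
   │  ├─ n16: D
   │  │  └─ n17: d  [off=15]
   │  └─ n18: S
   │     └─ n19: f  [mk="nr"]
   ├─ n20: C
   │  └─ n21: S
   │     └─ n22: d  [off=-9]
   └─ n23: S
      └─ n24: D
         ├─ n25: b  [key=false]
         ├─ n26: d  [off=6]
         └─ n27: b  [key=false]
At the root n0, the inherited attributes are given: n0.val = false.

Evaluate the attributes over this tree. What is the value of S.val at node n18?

1. n0.val = false  [given at root]
2. n1.ok = 18  [18]
3. n2.fin = -4  [E.ok - 22]
4. n3.mk = 0  [D.fin * -2 - 8]
5. n4.mk = "ur"  [terminal]
6. n5.off = -3  [terminal]
7. n6.mk = "wn"  [terminal]
8. n3.wid = true  [d.off == -3]
9. n2.ok = 25  [25]
10. n7.off = -2  [terminal]
11. n8.mk = "rq"  [terminal]
12. n1.lab = "xrq"  ["x" ++ f.mk]
13. n10.off = -3  [terminal]
14. n12.sig = "qv"  ["qv"]
15. n13.off = -6  [terminal]
16. n12.depth = false  [d.off > -6]
17. n11.env = -7  [-7]
18. n11.tag = 30  [30]
19. n11.lim = -5  [-5]
20. n11.lab = false  [B.depth == true]
21. n9.env = -6  [C₁.tag * -1 + 24]
22. n9.tag = 3  [C₁.env * 3 + 24]
23. n9.lim = 21  [C₁.lim + 26]
24. n9.lab = true  [d.off > -4]
25. n14.val = false  [false]
26. n15.sig = "wn"  ["wn"]
27. n16.fin = 26  [len(B.sig) + 24]
28. n17.off = 15  [terminal]
29. n16.ok = 3  [D.fin * -1 + 29]
30. n18.val = true  [D.ok > 2]
31. n19.mk = "nr"  [terminal]
32. n18.idx = true  [true]
33. n15.depth = false  [S.idx == false]
34. n21.val = false  [false]
35. n22.off = -9  [terminal]
36. n21.idx = true  [S.val == false]
37. n20.env = 26  [26]
38. n20.tag = -2  [-2]
39. n20.lim = 7  [7]
40. n20.lab = false  [S.idx == false]
41. n23.val = false  [C.lab == true]
42. n24.fin = 3  [3]
43. n25.key = false  [terminal]
44. n26.off = 6  [terminal]
45. n27.key = false  [terminal]
46. n24.ok = 17  [D.fin + 14]
47. n23.idx = true  [S.val == false]
48. n14.idx = false  [C.lab == true]
49. n0.idx = false  [S₁.idx == true]

true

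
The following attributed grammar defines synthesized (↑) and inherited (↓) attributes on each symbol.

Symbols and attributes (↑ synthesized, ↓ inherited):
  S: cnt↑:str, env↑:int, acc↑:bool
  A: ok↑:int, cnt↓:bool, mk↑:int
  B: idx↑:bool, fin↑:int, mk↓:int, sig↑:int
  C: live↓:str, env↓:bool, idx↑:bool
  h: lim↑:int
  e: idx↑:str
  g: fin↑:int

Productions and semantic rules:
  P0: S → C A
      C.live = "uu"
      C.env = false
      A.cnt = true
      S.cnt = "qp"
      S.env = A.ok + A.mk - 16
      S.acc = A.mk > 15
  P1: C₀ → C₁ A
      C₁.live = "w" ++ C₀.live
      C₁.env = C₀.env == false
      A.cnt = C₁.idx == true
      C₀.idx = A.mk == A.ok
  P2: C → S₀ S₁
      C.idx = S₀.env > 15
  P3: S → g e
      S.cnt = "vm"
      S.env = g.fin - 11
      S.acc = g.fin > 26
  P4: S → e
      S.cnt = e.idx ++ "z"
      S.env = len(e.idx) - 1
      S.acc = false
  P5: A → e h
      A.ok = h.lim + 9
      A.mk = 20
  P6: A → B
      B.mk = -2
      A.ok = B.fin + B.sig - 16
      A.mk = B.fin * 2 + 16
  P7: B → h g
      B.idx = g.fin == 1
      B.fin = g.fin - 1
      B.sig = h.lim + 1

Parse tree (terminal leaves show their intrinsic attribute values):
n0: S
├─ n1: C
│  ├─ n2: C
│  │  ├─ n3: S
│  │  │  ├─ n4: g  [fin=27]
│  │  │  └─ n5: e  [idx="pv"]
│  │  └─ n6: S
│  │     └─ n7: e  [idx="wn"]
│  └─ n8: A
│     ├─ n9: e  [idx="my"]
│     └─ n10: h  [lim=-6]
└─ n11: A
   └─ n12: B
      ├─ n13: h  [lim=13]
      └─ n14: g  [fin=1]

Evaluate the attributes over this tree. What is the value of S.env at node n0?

-2

1. n1.live = "uu"  ["uu"]
2. n1.env = false  [false]
3. n2.live = "wuu"  ["w" ++ C₀.live]
4. n2.env = true  [C₀.env == false]
5. n4.fin = 27  [terminal]
6. n5.idx = "pv"  [terminal]
7. n3.cnt = "vm"  ["vm"]
8. n3.env = 16  [g.fin - 11]
9. n3.acc = true  [g.fin > 26]
10. n7.idx = "wn"  [terminal]
11. n6.cnt = "wnz"  [e.idx ++ "z"]
12. n6.env = 1  [len(e.idx) - 1]
13. n6.acc = false  [false]
14. n2.idx = true  [S₀.env > 15]
15. n8.cnt = true  [C₁.idx == true]
16. n9.idx = "my"  [terminal]
17. n10.lim = -6  [terminal]
18. n8.ok = 3  [h.lim + 9]
19. n8.mk = 20  [20]
20. n1.idx = false  [A.mk == A.ok]
21. n11.cnt = true  [true]
22. n12.mk = -2  [-2]
23. n13.lim = 13  [terminal]
24. n14.fin = 1  [terminal]
25. n12.idx = true  [g.fin == 1]
26. n12.fin = 0  [g.fin - 1]
27. n12.sig = 14  [h.lim + 1]
28. n11.ok = -2  [B.fin + B.sig - 16]
29. n11.mk = 16  [B.fin * 2 + 16]
30. n0.cnt = "qp"  ["qp"]
31. n0.env = -2  [A.ok + A.mk - 16]
32. n0.acc = true  [A.mk > 15]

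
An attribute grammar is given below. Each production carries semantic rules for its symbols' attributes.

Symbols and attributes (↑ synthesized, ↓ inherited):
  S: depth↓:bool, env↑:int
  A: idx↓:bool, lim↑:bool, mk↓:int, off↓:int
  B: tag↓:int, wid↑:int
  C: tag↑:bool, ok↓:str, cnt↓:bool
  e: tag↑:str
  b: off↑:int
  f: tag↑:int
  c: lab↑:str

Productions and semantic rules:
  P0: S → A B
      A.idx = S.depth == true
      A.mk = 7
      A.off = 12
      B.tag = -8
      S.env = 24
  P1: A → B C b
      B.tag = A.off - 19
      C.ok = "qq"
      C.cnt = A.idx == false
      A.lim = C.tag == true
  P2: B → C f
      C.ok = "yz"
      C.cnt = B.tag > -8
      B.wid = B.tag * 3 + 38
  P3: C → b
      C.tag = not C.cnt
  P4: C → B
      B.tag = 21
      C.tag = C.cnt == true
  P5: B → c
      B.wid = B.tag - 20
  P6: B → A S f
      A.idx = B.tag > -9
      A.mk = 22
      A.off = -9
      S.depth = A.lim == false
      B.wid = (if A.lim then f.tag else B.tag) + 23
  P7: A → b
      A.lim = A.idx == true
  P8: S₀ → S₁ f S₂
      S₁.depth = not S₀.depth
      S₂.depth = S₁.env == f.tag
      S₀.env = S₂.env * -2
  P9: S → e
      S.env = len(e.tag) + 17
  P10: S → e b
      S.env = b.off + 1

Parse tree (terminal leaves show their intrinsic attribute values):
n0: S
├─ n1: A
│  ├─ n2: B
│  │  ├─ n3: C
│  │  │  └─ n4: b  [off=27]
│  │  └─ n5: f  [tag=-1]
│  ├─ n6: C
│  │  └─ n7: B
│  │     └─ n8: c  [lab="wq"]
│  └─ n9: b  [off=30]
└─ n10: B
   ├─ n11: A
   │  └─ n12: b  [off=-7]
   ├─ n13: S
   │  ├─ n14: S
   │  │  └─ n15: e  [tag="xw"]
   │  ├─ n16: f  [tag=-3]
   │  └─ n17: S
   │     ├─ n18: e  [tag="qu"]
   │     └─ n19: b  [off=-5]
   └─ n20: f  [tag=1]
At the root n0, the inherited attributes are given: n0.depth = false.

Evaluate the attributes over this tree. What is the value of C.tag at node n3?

false

1. n0.depth = false  [given at root]
2. n1.idx = false  [S.depth == true]
3. n1.mk = 7  [7]
4. n1.off = 12  [12]
5. n2.tag = -7  [A.off - 19]
6. n3.ok = "yz"  ["yz"]
7. n3.cnt = true  [B.tag > -8]
8. n4.off = 27  [terminal]
9. n3.tag = false  [not C.cnt]
10. n5.tag = -1  [terminal]
11. n2.wid = 17  [B.tag * 3 + 38]
12. n6.ok = "qq"  ["qq"]
13. n6.cnt = true  [A.idx == false]
14. n7.tag = 21  [21]
15. n8.lab = "wq"  [terminal]
16. n7.wid = 1  [B.tag - 20]
17. n6.tag = true  [C.cnt == true]
18. n9.off = 30  [terminal]
19. n1.lim = true  [C.tag == true]
20. n10.tag = -8  [-8]
21. n11.idx = true  [B.tag > -9]
22. n11.mk = 22  [22]
23. n11.off = -9  [-9]
24. n12.off = -7  [terminal]
25. n11.lim = true  [A.idx == true]
26. n13.depth = false  [A.lim == false]
27. n14.depth = true  [not S₀.depth]
28. n15.tag = "xw"  [terminal]
29. n14.env = 19  [len(e.tag) + 17]
30. n16.tag = -3  [terminal]
31. n17.depth = false  [S₁.env == f.tag]
32. n18.tag = "qu"  [terminal]
33. n19.off = -5  [terminal]
34. n17.env = -4  [b.off + 1]
35. n13.env = 8  [S₂.env * -2]
36. n20.tag = 1  [terminal]
37. n10.wid = 24  [(if A.lim then f.tag else B.tag) + 23]
38. n0.env = 24  [24]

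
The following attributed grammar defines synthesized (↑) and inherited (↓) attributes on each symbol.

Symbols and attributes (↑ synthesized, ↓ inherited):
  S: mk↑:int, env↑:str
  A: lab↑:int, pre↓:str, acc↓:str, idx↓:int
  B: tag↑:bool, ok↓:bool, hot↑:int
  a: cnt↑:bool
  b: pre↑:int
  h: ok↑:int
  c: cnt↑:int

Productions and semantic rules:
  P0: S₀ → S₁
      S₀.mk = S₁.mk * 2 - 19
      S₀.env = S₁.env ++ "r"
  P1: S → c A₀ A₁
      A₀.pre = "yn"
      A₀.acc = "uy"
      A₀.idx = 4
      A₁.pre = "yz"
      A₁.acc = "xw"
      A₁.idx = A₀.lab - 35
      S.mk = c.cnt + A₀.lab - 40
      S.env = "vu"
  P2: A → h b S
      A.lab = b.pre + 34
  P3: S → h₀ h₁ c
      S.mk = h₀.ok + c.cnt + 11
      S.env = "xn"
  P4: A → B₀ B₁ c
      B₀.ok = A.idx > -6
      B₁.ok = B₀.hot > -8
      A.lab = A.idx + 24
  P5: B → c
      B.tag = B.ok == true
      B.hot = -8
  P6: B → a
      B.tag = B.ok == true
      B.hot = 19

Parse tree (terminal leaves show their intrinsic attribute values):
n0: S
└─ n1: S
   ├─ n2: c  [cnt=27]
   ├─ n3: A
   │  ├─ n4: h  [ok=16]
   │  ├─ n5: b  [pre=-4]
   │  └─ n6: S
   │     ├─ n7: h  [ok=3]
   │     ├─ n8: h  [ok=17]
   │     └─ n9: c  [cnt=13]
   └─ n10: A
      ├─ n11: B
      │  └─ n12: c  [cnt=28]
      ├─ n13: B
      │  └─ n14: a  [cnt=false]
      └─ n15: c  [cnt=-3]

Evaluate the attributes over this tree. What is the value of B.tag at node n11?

1. n2.cnt = 27  [terminal]
2. n3.pre = "yn"  ["yn"]
3. n3.acc = "uy"  ["uy"]
4. n3.idx = 4  [4]
5. n4.ok = 16  [terminal]
6. n5.pre = -4  [terminal]
7. n7.ok = 3  [terminal]
8. n8.ok = 17  [terminal]
9. n9.cnt = 13  [terminal]
10. n6.mk = 27  [h₀.ok + c.cnt + 11]
11. n6.env = "xn"  ["xn"]
12. n3.lab = 30  [b.pre + 34]
13. n10.pre = "yz"  ["yz"]
14. n10.acc = "xw"  ["xw"]
15. n10.idx = -5  [A₀.lab - 35]
16. n11.ok = true  [A.idx > -6]
17. n12.cnt = 28  [terminal]
18. n11.tag = true  [B.ok == true]
19. n11.hot = -8  [-8]
20. n13.ok = false  [B₀.hot > -8]
21. n14.cnt = false  [terminal]
22. n13.tag = false  [B.ok == true]
23. n13.hot = 19  [19]
24. n15.cnt = -3  [terminal]
25. n10.lab = 19  [A.idx + 24]
26. n1.mk = 17  [c.cnt + A₀.lab - 40]
27. n1.env = "vu"  ["vu"]
28. n0.mk = 15  [S₁.mk * 2 - 19]
29. n0.env = "vur"  [S₁.env ++ "r"]

true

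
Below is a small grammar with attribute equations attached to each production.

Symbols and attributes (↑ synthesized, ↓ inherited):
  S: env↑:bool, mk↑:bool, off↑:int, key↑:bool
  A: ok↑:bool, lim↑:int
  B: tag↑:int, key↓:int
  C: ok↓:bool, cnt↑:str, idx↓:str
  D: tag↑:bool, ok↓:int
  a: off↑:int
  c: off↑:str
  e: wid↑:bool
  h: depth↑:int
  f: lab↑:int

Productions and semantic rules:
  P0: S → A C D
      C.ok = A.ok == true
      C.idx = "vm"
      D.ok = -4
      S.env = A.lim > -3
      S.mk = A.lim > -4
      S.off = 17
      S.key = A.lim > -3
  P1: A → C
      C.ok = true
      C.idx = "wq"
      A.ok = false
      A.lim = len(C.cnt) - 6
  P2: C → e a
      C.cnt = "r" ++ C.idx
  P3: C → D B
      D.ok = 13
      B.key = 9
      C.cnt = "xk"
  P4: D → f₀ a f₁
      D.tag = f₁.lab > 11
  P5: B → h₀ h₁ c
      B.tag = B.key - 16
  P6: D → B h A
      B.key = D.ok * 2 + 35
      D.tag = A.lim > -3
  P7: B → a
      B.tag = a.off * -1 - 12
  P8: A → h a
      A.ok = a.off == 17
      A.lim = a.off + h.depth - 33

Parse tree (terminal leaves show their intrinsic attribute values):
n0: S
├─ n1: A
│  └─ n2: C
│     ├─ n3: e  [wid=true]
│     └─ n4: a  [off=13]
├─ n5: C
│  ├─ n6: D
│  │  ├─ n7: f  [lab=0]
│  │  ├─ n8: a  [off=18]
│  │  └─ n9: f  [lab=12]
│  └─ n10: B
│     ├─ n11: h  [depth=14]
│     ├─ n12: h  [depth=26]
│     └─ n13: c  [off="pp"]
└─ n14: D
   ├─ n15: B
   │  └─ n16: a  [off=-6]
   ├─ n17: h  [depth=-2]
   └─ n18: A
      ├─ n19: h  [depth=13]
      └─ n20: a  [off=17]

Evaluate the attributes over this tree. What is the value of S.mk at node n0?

1. n2.ok = true  [true]
2. n2.idx = "wq"  ["wq"]
3. n3.wid = true  [terminal]
4. n4.off = 13  [terminal]
5. n2.cnt = "rwq"  ["r" ++ C.idx]
6. n1.ok = false  [false]
7. n1.lim = -3  [len(C.cnt) - 6]
8. n5.ok = false  [A.ok == true]
9. n5.idx = "vm"  ["vm"]
10. n6.ok = 13  [13]
11. n7.lab = 0  [terminal]
12. n8.off = 18  [terminal]
13. n9.lab = 12  [terminal]
14. n6.tag = true  [f₁.lab > 11]
15. n10.key = 9  [9]
16. n11.depth = 14  [terminal]
17. n12.depth = 26  [terminal]
18. n13.off = "pp"  [terminal]
19. n10.tag = -7  [B.key - 16]
20. n5.cnt = "xk"  ["xk"]
21. n14.ok = -4  [-4]
22. n15.key = 27  [D.ok * 2 + 35]
23. n16.off = -6  [terminal]
24. n15.tag = -6  [a.off * -1 - 12]
25. n17.depth = -2  [terminal]
26. n19.depth = 13  [terminal]
27. n20.off = 17  [terminal]
28. n18.ok = true  [a.off == 17]
29. n18.lim = -3  [a.off + h.depth - 33]
30. n14.tag = false  [A.lim > -3]
31. n0.env = false  [A.lim > -3]
32. n0.mk = true  [A.lim > -4]
33. n0.off = 17  [17]
34. n0.key = false  [A.lim > -3]

true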